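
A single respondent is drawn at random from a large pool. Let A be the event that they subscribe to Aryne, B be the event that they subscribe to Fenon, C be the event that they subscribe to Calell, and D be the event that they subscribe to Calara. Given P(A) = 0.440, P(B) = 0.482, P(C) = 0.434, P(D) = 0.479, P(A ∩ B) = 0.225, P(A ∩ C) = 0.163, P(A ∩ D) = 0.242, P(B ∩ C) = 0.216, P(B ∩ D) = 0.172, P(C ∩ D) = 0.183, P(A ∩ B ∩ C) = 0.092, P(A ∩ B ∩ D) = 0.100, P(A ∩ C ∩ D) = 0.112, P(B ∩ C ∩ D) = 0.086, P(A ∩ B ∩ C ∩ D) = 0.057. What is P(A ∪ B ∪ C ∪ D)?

P(A ∪ B ∪ C ∪ D) = 0.440 + 0.482 + 0.434 + 0.479 − 0.225 − 0.163 − 0.242 − 0.216 − 0.172 − 0.183 + 0.092 + 0.100 + 0.112 + 0.086 − 0.057 = 0.967

0.967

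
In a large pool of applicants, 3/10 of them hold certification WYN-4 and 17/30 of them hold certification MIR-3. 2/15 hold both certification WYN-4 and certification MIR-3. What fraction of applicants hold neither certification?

P(at least one) = 3/10 + 17/30 − 2/15 = 11/15
P(none) = 1 − 11/15 = 4/15

4/15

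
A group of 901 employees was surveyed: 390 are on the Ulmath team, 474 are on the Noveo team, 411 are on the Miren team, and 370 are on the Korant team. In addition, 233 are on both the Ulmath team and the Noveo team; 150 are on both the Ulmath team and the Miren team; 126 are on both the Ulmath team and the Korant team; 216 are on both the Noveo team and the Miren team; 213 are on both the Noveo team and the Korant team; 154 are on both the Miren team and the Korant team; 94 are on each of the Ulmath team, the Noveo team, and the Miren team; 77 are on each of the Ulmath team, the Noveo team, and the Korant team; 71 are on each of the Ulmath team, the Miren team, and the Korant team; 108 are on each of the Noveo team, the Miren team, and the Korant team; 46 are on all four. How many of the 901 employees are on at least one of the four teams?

By inclusion–exclusion:
N(≥1) = 390 + 474 + 411 + 370 − 233 − 150 − 126 − 216 − 213 − 154 + 94 + 77 + 71 + 108 − 46 = 857

857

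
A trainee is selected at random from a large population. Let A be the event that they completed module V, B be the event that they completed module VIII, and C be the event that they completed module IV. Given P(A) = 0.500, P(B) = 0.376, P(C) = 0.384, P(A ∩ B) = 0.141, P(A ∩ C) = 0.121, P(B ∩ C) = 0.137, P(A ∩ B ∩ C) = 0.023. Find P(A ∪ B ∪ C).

By inclusion–exclusion:
P(A ∪ B ∪ C) = 0.500 + 0.376 + 0.384 − 0.141 − 0.121 − 0.137 + 0.023 = 0.884

0.884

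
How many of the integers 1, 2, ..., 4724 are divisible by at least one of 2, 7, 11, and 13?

3024

By inclusion–exclusion:
floor(4724/2) + floor(4724/7) + floor(4724/11) + floor(4724/13) − floor(4724/14) − floor(4724/22) − floor(4724/26) − floor(4724/77) − floor(4724/91) − floor(4724/143) + floor(4724/154) + floor(4724/182) + floor(4724/286) + floor(4724/1001) − floor(4724/2002) = 2362 + 674 + 429 + 363 − 337 − 214 − 181 − 61 − 51 − 33 + 30 + 25 + 16 + 4 − 2 = 3024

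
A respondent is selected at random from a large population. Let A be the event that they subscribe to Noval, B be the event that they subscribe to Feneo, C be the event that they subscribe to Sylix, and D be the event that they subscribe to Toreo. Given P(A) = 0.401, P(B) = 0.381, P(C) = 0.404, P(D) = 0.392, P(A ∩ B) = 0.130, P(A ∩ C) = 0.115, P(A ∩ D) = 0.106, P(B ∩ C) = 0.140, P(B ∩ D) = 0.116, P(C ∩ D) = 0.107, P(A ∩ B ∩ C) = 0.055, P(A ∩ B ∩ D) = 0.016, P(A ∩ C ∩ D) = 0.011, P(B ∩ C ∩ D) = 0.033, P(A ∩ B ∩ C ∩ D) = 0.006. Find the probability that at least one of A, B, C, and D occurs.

By inclusion-exclusion,
P(A ∪ B ∪ C ∪ D) = 0.401 + 0.381 + 0.404 + 0.392 − 0.130 − 0.115 − 0.106 − 0.140 − 0.116 − 0.107 + 0.055 + 0.016 + 0.011 + 0.033 − 0.006 = 0.973

0.973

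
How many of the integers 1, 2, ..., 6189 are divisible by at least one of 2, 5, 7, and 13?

By inclusion–exclusion:
3094 + 1237 + 884 + 476 − 618 − 442 − 238 − 176 − 95 − 68 + 88 + 47 + 34 + 13 − 6 = 4230

4230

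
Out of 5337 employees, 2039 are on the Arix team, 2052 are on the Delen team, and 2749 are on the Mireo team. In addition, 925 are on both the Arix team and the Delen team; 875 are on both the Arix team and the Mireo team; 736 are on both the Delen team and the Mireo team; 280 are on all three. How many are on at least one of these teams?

4584

By inclusion-exclusion,
N(≥1) = 2039 + 2052 + 2749 − 925 − 875 − 736 + 280 = 4584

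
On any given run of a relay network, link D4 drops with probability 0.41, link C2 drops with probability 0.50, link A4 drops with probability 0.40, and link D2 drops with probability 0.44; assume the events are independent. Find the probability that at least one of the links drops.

Since the events are independent, P(none) is the product of the individual non-occurrence probabilities.
P(none) = (1 − 0.41) × (1 − 0.50) × (1 − 0.40) × (1 − 0.44) = 0.59 × 0.50 × 0.60 × 0.56 = 0.09912
P(at least one) = 1 − 0.09912 = 0.90088

0.90088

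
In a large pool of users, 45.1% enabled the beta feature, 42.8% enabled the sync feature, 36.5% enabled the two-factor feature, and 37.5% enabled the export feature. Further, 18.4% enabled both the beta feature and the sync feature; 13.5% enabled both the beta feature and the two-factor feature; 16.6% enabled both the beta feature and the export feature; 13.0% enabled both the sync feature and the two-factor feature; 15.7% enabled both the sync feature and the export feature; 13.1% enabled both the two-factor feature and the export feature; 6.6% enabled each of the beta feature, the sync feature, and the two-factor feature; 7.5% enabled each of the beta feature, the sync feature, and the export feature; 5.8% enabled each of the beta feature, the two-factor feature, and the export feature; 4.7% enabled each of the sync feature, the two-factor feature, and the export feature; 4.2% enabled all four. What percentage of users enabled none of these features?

By inclusion-exclusion,
P(at least one) = 45.1 + 42.8 + 36.5 + 37.5 − 18.4 − 13.5 − 16.6 − 13.0 − 15.7 − 13.1 + 6.6 + 7.5 + 5.8 + 4.7 − 4.2 = 92.0%
P(none) = 100% − 92.0% = 8.0%

8.0%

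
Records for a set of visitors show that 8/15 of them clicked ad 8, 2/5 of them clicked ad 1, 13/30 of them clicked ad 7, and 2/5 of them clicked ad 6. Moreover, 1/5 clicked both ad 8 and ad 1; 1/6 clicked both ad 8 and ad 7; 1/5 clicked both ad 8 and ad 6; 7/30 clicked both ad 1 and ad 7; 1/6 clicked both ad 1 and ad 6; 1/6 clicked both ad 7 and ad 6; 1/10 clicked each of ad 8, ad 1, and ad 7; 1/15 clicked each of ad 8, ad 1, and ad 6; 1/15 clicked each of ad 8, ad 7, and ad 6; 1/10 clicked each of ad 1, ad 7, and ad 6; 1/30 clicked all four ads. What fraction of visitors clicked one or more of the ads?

14/15

P(union) = 8/15 + 2/5 + 13/30 + 2/5 − 1/5 − 1/6 − 1/5 − 7/30 − 1/6 − 1/6 + 1/10 + 1/15 + 1/15 + 1/10 − 1/30 = 14/15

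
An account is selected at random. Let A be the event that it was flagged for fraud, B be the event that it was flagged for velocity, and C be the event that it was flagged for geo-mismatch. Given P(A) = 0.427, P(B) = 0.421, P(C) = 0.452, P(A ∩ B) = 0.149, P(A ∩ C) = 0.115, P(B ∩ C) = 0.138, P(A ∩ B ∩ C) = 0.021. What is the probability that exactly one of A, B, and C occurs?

P(exactly one) = 0.427 + 0.421 + 0.452 − 2·0.149 − 2·0.115 − 2·0.138 + 3·0.021 = 0.559

0.559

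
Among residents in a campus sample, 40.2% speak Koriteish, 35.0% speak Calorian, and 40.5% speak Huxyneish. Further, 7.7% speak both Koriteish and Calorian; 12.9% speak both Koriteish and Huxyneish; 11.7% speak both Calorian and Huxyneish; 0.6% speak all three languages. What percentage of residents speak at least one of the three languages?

84.0%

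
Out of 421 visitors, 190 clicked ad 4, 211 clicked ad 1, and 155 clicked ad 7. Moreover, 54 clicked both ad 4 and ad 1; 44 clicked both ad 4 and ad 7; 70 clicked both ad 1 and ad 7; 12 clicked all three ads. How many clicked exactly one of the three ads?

N(exactly one) = 190 + 211 + 155 − 2·54 − 2·44 − 2·70 + 3·12 = 256

256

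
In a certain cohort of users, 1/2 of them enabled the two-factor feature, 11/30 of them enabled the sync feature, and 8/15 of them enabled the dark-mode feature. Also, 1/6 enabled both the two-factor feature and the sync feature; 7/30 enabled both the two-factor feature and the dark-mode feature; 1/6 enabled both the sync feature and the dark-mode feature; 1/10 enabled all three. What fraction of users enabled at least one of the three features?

14/15

By inclusion–exclusion:
P(≥1) = 1/2 + 11/30 + 8/15 − 1/6 − 7/30 − 1/6 + 1/10 = 14/15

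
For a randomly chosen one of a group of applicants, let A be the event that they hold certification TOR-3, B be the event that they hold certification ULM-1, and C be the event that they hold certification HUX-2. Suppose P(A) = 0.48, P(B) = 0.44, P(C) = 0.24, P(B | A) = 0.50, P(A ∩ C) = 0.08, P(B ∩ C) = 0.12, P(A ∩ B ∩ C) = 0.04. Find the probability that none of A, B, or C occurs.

0.24

P(A ∩ B) = P(A)·P(B|A) = 0.48 × 0.50 = 0.24
Inclusion–exclusion gives
P(A ∪ B ∪ C) = 0.48 + 0.44 + 0.24 − 0.24 − 0.08 − 0.12 + 0.04 = 0.76
P(none) = 1 − 0.76 = 0.24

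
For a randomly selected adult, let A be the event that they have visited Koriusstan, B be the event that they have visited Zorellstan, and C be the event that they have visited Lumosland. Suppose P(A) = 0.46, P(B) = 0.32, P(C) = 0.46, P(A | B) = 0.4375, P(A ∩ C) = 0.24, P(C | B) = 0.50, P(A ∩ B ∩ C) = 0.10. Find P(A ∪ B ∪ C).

0.80

P(A ∩ B) = P(B)·P(A|B) = 0.32 × 0.4375 = 0.14
P(B ∩ C) = P(B)·P(C|B) = 0.32 × 0.50 = 0.16
Apply inclusion-exclusion:
P(A ∪ B ∪ C) = 0.46 + 0.32 + 0.46 − 0.14 − 0.24 − 0.16 + 0.10 = 0.80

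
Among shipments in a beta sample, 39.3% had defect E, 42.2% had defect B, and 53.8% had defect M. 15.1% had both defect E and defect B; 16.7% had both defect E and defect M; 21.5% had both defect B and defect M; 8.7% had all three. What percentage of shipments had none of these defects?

9.3%

P(at least one) = 39.3 + 42.2 + 53.8 − 15.1 − 16.7 − 21.5 + 8.7 = 90.7%
P(none) = 100% − 90.7% = 9.3%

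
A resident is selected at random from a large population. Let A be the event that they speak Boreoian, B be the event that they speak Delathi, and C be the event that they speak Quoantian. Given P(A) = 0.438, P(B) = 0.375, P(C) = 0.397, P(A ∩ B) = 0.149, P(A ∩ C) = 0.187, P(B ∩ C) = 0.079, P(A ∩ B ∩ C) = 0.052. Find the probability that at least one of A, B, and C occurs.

0.847

By inclusion-exclusion,
P(A ∪ B ∪ C) = 0.438 + 0.375 + 0.397 − 0.149 − 0.187 − 0.079 + 0.052 = 0.847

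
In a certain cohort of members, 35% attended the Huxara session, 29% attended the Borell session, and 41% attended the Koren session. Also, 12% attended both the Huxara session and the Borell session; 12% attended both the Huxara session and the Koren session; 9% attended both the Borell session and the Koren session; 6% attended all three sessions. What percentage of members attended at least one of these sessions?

78%

P(union) = 35 + 29 + 41 − 12 − 12 − 9 + 6 = 78%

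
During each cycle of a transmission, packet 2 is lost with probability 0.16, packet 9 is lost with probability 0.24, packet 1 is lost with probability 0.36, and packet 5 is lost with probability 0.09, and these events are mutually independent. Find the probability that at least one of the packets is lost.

0.62819584

P(none) = (1 − 0.16) × (1 − 0.24) × (1 − 0.36) × (1 − 0.09) = 0.84 × 0.76 × 0.64 × 0.91 = 0.37180416
P(at least one) = 1 − 0.37180416 = 0.62819584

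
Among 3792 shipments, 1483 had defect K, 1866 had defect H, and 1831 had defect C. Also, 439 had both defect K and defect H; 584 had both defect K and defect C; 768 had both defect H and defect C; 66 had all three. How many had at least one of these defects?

By inclusion–exclusion:
|at least one| = 1483 + 1866 + 1831 − 439 − 584 − 768 + 66 = 3455

3455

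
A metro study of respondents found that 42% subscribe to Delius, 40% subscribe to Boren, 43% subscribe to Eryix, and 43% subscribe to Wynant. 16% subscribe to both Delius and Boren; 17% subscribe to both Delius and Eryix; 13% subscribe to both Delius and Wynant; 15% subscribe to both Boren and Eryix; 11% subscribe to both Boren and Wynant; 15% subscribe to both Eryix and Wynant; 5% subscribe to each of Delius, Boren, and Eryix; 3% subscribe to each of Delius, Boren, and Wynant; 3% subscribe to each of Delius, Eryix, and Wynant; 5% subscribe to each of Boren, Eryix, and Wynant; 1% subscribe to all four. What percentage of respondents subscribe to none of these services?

P(≥1) = 42 + 40 + 43 + 43 − 16 − 17 − 13 − 15 − 11 − 15 + 5 + 3 + 3 + 5 − 1 = 96%
P(none) = 100% − 96% = 4%

4%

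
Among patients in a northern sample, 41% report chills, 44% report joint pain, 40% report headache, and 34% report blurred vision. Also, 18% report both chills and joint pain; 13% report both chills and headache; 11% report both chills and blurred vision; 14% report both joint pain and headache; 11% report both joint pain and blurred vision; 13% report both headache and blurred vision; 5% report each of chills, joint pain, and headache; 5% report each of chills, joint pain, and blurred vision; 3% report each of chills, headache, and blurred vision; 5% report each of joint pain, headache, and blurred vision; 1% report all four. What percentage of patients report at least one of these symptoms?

96%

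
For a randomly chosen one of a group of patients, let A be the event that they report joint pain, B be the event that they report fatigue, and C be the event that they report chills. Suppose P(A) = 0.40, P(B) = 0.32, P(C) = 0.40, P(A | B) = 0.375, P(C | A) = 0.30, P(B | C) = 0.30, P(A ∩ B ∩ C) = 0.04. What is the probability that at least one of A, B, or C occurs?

P(A ∩ B) = P(B)·P(A|B) = 0.32 × 0.375 = 0.12
P(A ∩ C) = P(A)·P(C|A) = 0.40 × 0.30 = 0.12
P(B ∩ C) = P(C)·P(B|C) = 0.40 × 0.30 = 0.12
P(A ∪ B ∪ C) = 0.40 + 0.32 + 0.40 − 0.12 − 0.12 − 0.12 + 0.04 = 0.80

0.80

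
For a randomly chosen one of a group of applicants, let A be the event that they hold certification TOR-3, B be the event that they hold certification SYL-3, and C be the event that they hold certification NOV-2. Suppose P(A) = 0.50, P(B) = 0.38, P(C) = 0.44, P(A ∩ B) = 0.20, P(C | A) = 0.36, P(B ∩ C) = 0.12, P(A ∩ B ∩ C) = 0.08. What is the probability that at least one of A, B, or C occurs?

0.90

P(A ∩ C) = P(A)·P(C|A) = 0.50 × 0.36 = 0.18
By inclusion–exclusion:
P(A ∪ B ∪ C) = 0.50 + 0.38 + 0.44 − 0.20 − 0.18 − 0.12 + 0.08 = 0.90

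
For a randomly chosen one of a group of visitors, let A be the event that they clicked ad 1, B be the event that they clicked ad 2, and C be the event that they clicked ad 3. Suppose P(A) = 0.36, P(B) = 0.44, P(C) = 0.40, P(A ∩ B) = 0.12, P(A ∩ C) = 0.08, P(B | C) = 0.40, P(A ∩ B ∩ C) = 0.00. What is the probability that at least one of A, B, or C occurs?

0.84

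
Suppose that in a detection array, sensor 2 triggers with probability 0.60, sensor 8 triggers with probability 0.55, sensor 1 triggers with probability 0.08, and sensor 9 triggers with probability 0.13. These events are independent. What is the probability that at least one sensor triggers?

0.855928

P(none) = (1 − 0.60) × (1 − 0.55) × (1 − 0.08) × (1 − 0.13) = 0.40 × 0.45 × 0.92 × 0.87 = 0.144072
P(at least one) = 1 − 0.144072 = 0.855928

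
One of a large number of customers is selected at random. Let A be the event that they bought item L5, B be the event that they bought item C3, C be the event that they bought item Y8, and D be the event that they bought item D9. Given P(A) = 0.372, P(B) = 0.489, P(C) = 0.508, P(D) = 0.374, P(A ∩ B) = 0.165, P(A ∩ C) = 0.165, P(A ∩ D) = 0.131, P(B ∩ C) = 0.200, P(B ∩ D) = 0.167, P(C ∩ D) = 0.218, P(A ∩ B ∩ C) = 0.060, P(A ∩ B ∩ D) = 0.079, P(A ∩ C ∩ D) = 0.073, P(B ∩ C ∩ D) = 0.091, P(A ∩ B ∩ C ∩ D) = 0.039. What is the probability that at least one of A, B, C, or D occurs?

0.961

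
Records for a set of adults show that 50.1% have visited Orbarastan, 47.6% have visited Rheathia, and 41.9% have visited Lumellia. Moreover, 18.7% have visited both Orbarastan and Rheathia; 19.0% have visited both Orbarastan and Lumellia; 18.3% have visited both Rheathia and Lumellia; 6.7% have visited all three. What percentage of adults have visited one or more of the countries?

90.3%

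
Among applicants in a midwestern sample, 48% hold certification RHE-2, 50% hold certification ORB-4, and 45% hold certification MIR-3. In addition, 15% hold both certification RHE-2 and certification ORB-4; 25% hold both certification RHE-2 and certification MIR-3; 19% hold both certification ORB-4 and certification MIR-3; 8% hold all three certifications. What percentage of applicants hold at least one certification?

92%

Using inclusion–exclusion:
P(union) = 48 + 50 + 45 − 15 − 25 − 19 + 8 = 92%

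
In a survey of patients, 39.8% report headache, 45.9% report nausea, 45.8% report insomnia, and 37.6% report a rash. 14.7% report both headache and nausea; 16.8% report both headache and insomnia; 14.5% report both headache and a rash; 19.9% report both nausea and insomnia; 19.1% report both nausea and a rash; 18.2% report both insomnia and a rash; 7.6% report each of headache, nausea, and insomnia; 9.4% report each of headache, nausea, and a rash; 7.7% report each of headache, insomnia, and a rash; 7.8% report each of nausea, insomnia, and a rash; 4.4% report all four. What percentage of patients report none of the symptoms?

6.0%

By inclusion–exclusion:
P(≥1) = 39.8 + 45.9 + 45.8 + 37.6 − 14.7 − 16.8 − 14.5 − 19.9 − 19.1 − 18.2 + 7.6 + 9.4 + 7.7 + 7.8 − 4.4 = 94.0%
P(none) = 100% − 94.0% = 6.0%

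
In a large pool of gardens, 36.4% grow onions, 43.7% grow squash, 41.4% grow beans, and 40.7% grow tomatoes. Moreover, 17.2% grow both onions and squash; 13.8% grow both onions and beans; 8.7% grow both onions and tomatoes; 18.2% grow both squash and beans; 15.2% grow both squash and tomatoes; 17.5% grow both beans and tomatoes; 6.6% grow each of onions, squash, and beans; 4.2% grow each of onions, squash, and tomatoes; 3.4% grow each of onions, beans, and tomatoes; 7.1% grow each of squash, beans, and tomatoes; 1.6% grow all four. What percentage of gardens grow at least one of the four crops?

91.3%

By inclusion–exclusion:
P(union) = 36.4 + 43.7 + 41.4 + 40.7 − 17.2 − 13.8 − 8.7 − 18.2 − 15.2 − 17.5 + 6.6 + 4.2 + 3.4 + 7.1 − 1.6 = 91.3%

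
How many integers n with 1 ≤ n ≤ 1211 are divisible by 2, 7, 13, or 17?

By inclusion–exclusion:
floor(1211/2) + floor(1211/7) + floor(1211/13) + floor(1211/17) − floor(1211/14) − floor(1211/26) − floor(1211/34) − floor(1211/91) − floor(1211/119) − floor(1211/221) + floor(1211/182) + floor(1211/238) + floor(1211/442) + floor(1211/1547) − floor(1211/3094) = 605 + 173 + 93 + 71 − 86 − 46 − 35 − 13 − 10 − 5 + 6 + 5 + 2 + 0 − 0 = 760

760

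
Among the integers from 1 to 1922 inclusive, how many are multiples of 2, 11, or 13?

1115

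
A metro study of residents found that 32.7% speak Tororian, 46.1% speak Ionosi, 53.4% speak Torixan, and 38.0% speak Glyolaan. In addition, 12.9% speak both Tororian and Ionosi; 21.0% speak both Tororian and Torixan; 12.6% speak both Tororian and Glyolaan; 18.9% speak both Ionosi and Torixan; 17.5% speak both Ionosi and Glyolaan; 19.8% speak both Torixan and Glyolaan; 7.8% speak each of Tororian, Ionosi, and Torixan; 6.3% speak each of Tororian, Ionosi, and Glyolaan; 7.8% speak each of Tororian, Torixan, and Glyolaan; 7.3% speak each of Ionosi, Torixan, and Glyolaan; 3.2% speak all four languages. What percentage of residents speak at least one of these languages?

93.5%

By inclusion–exclusion:
P(union) = 32.7 + 46.1 + 53.4 + 38.0 − 12.9 − 21.0 − 12.6 − 18.9 − 17.5 − 19.8 + 7.8 + 6.3 + 7.8 + 7.3 − 3.2 = 93.5%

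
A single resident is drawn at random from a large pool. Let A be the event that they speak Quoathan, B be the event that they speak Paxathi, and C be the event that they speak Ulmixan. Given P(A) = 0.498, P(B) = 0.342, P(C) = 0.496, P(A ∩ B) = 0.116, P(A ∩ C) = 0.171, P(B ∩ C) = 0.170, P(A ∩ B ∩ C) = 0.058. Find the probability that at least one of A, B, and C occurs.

0.937

P(A ∪ B ∪ C) = 0.498 + 0.342 + 0.496 − 0.116 − 0.171 − 0.170 + 0.058 = 0.937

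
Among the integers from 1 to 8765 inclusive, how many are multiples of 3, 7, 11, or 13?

By inclusion-exclusion,
2921 + 1252 + 796 + 674 − 417 − 265 − 224 − 113 − 96 − 61 + 37 + 32 + 20 + 8 − 2 = 4562

4562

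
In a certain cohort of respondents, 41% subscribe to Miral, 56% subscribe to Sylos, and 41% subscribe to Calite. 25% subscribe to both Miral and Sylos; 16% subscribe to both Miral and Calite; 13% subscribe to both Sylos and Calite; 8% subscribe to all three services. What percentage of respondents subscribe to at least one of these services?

P(at least one) = 41 + 56 + 41 − 25 − 16 − 13 + 8 = 92%

92%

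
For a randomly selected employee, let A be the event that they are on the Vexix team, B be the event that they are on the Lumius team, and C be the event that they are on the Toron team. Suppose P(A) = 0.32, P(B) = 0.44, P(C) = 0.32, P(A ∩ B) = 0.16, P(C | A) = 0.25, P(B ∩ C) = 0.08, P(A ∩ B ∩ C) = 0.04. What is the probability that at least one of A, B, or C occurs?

P(A ∩ C) = P(A)·P(C|A) = 0.32 × 0.25 = 0.08
Using inclusion–exclusion:
P(A ∪ B ∪ C) = 0.32 + 0.44 + 0.32 − 0.16 − 0.08 − 0.08 + 0.04 = 0.80

0.80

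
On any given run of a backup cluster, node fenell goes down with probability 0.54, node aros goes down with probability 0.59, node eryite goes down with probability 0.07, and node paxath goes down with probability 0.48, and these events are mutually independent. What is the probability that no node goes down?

0.09120696

Since the events are independent, P(none) is the product of the individual non-occurrence probabilities.
P(none) = (1 − 0.54) × (1 − 0.59) × (1 − 0.07) × (1 − 0.48) = 0.46 × 0.41 × 0.93 × 0.52 = 0.09120696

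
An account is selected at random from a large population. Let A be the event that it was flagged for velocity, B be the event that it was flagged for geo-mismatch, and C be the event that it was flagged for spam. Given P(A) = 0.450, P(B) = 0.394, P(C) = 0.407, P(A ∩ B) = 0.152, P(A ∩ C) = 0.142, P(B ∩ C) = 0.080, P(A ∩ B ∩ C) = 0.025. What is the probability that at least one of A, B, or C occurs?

Inclusion–exclusion gives
P(A ∪ B ∪ C) = 0.450 + 0.394 + 0.407 − 0.152 − 0.142 − 0.080 + 0.025 = 0.902

0.902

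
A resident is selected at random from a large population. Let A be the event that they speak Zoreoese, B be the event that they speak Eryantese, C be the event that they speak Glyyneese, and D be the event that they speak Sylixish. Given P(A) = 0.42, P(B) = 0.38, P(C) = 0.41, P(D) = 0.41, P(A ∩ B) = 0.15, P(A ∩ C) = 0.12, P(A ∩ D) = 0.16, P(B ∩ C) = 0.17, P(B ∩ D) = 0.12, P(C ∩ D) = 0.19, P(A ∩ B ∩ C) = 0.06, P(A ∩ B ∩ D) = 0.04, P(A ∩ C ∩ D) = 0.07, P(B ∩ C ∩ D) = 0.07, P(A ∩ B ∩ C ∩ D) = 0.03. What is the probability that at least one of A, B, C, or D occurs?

P(A ∪ B ∪ C ∪ D) = 0.42 + 0.38 + 0.41 + 0.41 − 0.15 − 0.12 − 0.16 − 0.17 − 0.12 − 0.19 + 0.06 + 0.04 + 0.07 + 0.07 − 0.03 = 0.92

0.92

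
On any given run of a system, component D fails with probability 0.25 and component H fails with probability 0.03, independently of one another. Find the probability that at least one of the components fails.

0.2725

P(none) = (1 − 0.25) × (1 − 0.03) = 0.75 × 0.97 = 0.7275
P(at least one) = 1 − 0.7275 = 0.2725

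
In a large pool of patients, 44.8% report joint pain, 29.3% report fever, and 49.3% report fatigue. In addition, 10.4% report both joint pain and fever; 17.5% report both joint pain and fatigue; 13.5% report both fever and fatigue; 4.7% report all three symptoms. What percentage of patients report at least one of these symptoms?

86.7%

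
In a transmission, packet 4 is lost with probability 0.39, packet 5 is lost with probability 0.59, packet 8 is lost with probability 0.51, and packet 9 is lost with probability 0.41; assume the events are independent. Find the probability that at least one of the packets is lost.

0.92769609

P(none) = (1 − 0.39) × (1 − 0.59) × (1 − 0.51) × (1 − 0.41) = 0.61 × 0.41 × 0.49 × 0.59 = 0.07230391
P(at least one) = 1 − 0.07230391 = 0.92769609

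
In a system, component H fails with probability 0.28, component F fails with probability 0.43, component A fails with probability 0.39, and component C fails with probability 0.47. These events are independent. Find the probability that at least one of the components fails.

P(none) = (1 − 0.28) × (1 − 0.43) × (1 − 0.39) × (1 − 0.47) = 0.72 × 0.57 × 0.61 × 0.53 = 0.13268232
P(at least one) = 1 − 0.13268232 = 0.86731768

0.86731768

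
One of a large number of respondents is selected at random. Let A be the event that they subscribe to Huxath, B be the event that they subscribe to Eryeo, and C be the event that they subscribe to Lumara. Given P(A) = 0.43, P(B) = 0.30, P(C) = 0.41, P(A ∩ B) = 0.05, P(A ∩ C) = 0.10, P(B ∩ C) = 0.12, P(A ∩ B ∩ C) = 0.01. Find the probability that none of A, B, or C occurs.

0.12

By inclusion–exclusion:
P(A ∪ B ∪ C) = 0.43 + 0.30 + 0.41 − 0.05 − 0.10 − 0.12 + 0.01 = 0.88
P(none) = 1 − 0.88 = 0.12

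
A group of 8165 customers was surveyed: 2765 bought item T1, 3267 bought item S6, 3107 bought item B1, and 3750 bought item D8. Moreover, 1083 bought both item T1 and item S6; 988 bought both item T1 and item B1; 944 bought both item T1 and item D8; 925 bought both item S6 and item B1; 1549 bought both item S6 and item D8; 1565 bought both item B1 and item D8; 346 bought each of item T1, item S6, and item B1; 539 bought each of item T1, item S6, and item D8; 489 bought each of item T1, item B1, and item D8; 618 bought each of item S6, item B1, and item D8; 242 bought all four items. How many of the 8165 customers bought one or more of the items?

7585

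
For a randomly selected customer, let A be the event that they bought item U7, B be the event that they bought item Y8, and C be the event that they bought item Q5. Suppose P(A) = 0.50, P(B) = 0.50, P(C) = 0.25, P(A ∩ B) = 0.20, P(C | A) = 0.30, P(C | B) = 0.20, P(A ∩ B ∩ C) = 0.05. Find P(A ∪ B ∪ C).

0.85

P(A ∩ C) = P(A)·P(C|A) = 0.50 × 0.30 = 0.15
P(B ∩ C) = P(B)·P(C|B) = 0.50 × 0.20 = 0.10
By inclusion-exclusion,
P(A ∪ B ∪ C) = 0.50 + 0.50 + 0.25 − 0.20 − 0.15 − 0.10 + 0.05 = 0.85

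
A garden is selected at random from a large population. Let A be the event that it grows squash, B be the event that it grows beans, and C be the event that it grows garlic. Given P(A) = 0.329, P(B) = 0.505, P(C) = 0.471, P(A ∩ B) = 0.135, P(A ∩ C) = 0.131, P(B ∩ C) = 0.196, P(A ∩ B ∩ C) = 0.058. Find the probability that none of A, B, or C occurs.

0.099

By inclusion–exclusion:
P(A ∪ B ∪ C) = 0.329 + 0.505 + 0.471 − 0.135 − 0.131 − 0.196 + 0.058 = 0.901
P(none) = 1 − 0.901 = 0.099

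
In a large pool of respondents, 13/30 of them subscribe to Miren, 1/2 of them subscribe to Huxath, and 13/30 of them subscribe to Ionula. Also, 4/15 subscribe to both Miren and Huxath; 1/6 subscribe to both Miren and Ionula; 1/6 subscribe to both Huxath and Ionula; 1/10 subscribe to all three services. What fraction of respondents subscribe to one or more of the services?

13/15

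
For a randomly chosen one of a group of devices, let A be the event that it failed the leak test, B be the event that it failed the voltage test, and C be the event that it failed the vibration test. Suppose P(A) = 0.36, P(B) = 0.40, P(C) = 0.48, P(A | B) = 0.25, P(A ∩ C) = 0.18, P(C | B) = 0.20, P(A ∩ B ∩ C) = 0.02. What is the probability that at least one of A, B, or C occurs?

0.90

P(A ∩ B) = P(B)·P(A|B) = 0.40 × 0.25 = 0.10
P(B ∩ C) = P(B)·P(C|B) = 0.40 × 0.20 = 0.08
P(A ∪ B ∪ C) = 0.36 + 0.40 + 0.48 − 0.10 − 0.18 − 0.08 + 0.02 = 0.90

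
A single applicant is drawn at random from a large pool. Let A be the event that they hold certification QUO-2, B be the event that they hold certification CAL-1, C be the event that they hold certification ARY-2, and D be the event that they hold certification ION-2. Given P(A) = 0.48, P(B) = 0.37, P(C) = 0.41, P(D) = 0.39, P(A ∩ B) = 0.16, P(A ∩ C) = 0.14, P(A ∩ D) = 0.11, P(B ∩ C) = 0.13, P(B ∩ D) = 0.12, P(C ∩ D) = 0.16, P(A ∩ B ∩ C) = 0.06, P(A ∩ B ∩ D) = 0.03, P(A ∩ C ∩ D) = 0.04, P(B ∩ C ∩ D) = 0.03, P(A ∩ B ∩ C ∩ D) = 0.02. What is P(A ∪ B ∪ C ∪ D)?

P(A ∪ B ∪ C ∪ D) = 0.48 + 0.37 + 0.41 + 0.39 − 0.16 − 0.14 − 0.11 − 0.13 − 0.12 − 0.16 + 0.06 + 0.03 + 0.04 + 0.03 − 0.02 = 0.97

0.97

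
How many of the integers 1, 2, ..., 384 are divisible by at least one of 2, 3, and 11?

267

By inclusion-exclusion,
⌊384/2⌋ + ⌊384/3⌋ + ⌊384/11⌋ − ⌊384/6⌋ − ⌊384/22⌋ − ⌊384/33⌋ + ⌊384/66⌋ = 192 + 128 + 34 − 64 − 17 − 11 + 5 = 267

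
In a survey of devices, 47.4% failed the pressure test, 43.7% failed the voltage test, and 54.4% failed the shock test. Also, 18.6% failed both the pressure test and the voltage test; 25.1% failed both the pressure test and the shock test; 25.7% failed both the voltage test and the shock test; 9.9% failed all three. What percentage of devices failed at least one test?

86.0%

By inclusion–exclusion:
P(at least one) = 47.4 + 43.7 + 54.4 − 18.6 − 25.1 − 25.7 + 9.9 = 86.0%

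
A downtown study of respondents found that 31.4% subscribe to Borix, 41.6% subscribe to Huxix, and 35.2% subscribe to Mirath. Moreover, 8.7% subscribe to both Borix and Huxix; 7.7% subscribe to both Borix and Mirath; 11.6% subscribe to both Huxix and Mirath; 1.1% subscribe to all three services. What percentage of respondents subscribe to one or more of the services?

Inclusion–exclusion gives
P(≥1) = 31.4 + 41.6 + 35.2 − 8.7 − 7.7 − 11.6 + 1.1 = 81.3%

81.3%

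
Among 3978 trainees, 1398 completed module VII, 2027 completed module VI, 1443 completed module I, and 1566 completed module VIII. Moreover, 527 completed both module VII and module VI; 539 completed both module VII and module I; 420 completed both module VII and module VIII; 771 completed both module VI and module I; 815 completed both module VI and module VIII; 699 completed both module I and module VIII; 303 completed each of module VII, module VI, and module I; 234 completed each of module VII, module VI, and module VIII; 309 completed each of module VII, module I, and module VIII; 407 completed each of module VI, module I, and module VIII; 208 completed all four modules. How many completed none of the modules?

270

By inclusion–exclusion:
|union| = 1398 + 2027 + 1443 + 1566 − 527 − 539 − 420 − 771 − 815 − 699 + 303 + 234 + 309 + 407 − 208 = 3708
None: 3978 − 3708 = 270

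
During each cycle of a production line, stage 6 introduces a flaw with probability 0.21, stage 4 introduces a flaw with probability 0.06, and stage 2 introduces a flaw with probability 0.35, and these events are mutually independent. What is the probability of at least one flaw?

0.51731

P(none) = (1 − 0.21) × (1 − 0.06) × (1 − 0.35) = 0.79 × 0.94 × 0.65 = 0.48269
P(at least one) = 1 − 0.48269 = 0.51731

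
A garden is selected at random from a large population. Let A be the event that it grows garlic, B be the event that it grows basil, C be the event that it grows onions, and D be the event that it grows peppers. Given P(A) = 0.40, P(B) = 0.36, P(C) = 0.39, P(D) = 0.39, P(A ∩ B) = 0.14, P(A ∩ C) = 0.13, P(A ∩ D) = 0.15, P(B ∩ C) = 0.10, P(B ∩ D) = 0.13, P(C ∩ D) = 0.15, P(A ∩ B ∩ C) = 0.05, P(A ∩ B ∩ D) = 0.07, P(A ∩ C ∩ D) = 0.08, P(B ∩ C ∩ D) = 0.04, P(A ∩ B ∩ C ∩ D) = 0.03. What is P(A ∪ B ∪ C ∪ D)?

By inclusion-exclusion,
P(A ∪ B ∪ C ∪ D) = 0.40 + 0.36 + 0.39 + 0.39 − 0.14 − 0.13 − 0.15 − 0.10 − 0.13 − 0.15 + 0.05 + 0.07 + 0.08 + 0.04 − 0.03 = 0.95

0.95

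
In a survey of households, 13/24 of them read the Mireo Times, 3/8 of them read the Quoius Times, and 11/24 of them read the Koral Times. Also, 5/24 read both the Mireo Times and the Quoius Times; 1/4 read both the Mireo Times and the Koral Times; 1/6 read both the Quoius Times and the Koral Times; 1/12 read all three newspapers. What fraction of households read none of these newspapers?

1/6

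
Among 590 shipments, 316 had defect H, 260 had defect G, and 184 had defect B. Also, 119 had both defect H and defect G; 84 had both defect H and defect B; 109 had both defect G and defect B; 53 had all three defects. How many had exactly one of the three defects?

Using the inclusion–exclusion count for exactly one event:
|exactly one| = 316 + 260 + 184 − 2·119 − 2·84 − 2·109 + 3·53 = 295

295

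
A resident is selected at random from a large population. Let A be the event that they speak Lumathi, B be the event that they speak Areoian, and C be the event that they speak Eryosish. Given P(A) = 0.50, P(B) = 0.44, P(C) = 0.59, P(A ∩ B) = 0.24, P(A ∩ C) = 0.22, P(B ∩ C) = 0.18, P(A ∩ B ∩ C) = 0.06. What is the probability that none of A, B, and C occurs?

P(A ∪ B ∪ C) = 0.50 + 0.44 + 0.59 − 0.24 − 0.22 − 0.18 + 0.06 = 0.95
P(none) = 1 − 0.95 = 0.05

0.05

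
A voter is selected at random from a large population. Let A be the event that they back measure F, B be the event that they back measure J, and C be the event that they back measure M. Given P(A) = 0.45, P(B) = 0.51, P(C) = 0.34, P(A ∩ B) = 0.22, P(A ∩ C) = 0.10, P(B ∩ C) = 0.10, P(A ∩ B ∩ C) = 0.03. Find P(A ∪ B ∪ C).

P(A ∪ B ∪ C) = 0.45 + 0.51 + 0.34 − 0.22 − 0.10 − 0.10 + 0.03 = 0.91

0.91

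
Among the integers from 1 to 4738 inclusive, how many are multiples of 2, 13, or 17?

2679

Using inclusion–exclusion:
⌊4738/2⌋ + ⌊4738/13⌋ + ⌊4738/17⌋ − ⌊4738/26⌋ − ⌊4738/34⌋ − ⌊4738/221⌋ + ⌊4738/442⌋ = 2369 + 364 + 278 − 182 − 139 − 21 + 10 = 2679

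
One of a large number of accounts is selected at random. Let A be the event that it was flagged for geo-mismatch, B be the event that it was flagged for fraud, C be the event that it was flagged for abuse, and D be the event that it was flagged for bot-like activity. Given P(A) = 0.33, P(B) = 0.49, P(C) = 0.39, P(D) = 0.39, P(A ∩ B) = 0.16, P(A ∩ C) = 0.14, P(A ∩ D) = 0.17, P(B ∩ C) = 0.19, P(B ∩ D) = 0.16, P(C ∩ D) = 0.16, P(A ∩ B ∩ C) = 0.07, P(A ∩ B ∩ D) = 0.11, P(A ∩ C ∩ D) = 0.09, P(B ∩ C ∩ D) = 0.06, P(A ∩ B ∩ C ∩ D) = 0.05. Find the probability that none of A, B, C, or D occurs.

P(A ∪ B ∪ C ∪ D) = 0.33 + 0.49 + 0.39 + 0.39 − 0.16 − 0.14 − 0.17 − 0.19 − 0.16 − 0.16 + 0.07 + 0.11 + 0.09 + 0.06 − 0.05 = 0.90
P(none) = 1 − 0.90 = 0.10

0.10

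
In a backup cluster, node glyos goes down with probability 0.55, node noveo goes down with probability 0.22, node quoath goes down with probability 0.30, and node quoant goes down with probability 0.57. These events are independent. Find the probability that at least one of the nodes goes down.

0.894349

Independence gives P(none) = ∏(1 − pᵢ).
P(none) = (1 − 0.55) × (1 − 0.22) × (1 − 0.30) × (1 − 0.57) = 0.45 × 0.78 × 0.70 × 0.43 = 0.105651
P(at least one) = 1 − 0.105651 = 0.894349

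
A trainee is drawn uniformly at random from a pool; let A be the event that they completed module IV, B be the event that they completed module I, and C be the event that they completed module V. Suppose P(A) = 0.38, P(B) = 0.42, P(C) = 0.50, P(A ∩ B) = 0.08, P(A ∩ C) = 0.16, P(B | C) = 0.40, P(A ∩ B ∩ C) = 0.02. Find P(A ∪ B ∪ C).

0.88

P(B ∩ C) = P(C)·P(B|C) = 0.50 × 0.40 = 0.20
Apply inclusion-exclusion:
P(A ∪ B ∪ C) = 0.38 + 0.42 + 0.50 − 0.08 − 0.16 − 0.20 + 0.02 = 0.88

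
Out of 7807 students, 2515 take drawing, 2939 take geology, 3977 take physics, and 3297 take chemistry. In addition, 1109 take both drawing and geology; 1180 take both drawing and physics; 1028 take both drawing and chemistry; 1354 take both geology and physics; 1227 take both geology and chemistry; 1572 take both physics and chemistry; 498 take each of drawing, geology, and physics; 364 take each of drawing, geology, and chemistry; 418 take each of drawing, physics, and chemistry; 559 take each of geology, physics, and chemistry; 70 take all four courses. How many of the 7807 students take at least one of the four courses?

By inclusion–exclusion:
N(≥1) = 2515 + 2939 + 3977 + 3297 − 1109 − 1180 − 1028 − 1354 − 1227 − 1572 + 498 + 364 + 418 + 559 − 70 = 7027

7027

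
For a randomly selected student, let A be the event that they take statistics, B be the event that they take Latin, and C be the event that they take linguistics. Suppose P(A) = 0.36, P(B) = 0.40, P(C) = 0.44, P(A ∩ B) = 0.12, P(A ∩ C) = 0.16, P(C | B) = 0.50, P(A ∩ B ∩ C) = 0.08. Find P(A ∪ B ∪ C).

P(B ∩ C) = P(B)·P(C|B) = 0.40 × 0.50 = 0.20
P(A ∪ B ∪ C) = 0.36 + 0.40 + 0.44 − 0.12 − 0.16 − 0.20 + 0.08 = 0.80

0.80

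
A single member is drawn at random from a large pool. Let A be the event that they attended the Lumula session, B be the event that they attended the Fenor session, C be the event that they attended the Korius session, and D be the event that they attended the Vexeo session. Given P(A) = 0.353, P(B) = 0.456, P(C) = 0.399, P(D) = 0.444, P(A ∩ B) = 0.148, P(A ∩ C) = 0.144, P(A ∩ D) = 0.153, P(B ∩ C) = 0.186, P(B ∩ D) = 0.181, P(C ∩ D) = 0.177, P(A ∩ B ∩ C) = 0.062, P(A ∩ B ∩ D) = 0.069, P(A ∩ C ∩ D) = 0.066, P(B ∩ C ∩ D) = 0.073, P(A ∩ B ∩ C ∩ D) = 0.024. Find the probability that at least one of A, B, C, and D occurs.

0.909

Using inclusion–exclusion:
P(A ∪ B ∪ C ∪ D) = 0.353 + 0.456 + 0.399 + 0.444 − 0.148 − 0.144 − 0.153 − 0.186 − 0.181 − 0.177 + 0.062 + 0.069 + 0.066 + 0.073 − 0.024 = 0.909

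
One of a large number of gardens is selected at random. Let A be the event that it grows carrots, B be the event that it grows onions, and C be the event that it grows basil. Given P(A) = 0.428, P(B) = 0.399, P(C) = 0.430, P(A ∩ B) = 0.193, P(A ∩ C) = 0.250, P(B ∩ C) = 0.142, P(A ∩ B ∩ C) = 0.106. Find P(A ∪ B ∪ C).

0.778

P(A ∪ B ∪ C) = 0.428 + 0.399 + 0.430 − 0.193 − 0.250 − 0.142 + 0.106 = 0.778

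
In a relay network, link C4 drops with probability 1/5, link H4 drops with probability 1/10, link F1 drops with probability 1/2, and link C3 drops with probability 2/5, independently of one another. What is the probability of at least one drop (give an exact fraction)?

98/125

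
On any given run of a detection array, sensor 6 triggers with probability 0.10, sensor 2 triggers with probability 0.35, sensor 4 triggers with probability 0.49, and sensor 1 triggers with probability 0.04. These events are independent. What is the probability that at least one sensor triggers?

P(none) = (1 − 0.10) × (1 − 0.35) × (1 − 0.49) × (1 − 0.04) = 0.90 × 0.65 × 0.51 × 0.96 = 0.286416
P(at least one) = 1 − 0.286416 = 0.713584

0.713584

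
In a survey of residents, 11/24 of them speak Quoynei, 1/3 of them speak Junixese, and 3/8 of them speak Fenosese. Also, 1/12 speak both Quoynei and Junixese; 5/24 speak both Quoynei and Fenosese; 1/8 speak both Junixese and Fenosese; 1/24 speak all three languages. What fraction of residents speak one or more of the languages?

Apply inclusion-exclusion:
P(union) = 11/24 + 1/3 + 3/8 − 1/12 − 5/24 − 1/8 + 1/24 = 19/24

19/24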